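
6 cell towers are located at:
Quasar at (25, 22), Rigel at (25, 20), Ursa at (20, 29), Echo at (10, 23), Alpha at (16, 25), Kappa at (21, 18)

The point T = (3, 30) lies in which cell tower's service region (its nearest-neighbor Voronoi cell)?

Squared Euclidean distances:
d²(T, Quasar) = (3−25)² + (30−22)² = 484 + 64 = 548
d²(T, Rigel) = (3−25)² + (30−20)² = 484 + 100 = 584
d²(T, Ursa) = (3−20)² + (30−29)² = 289 + 1 = 290
d²(T, Echo) = (3−10)² + (30−23)² = 49 + 49 = 98
d²(T, Alpha) = (3−16)² + (30−25)² = 169 + 25 = 194
d²(T, Kappa) = (3−21)² + (30−18)² = 324 + 144 = 468
Echo is nearest.

Echo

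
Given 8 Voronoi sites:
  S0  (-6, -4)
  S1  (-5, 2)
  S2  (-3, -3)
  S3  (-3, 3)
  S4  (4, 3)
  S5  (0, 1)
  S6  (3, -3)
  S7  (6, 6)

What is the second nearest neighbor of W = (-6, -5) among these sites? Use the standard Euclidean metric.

S2

Squared Euclidean distances:
|WS0|² = (-6−(-6))² + (-5−(-4))² = 0 + 1 = 1
|WS1|² = (-6−(-5))² + (-5−2)² = 1 + 49 = 50
|WS2|² = (-6−(-3))² + (-5−(-3))² = 9 + 4 = 13
|WS3|² = (-6−(-3))² + (-5−3)² = 9 + 64 = 73
|WS4|² = (-6−4)² + (-5−3)² = 100 + 64 = 164
|WS5|² = (-6−0)² + (-5−1)² = 36 + 36 = 72
|WS6|² = (-6−3)² + (-5−(-3))² = 81 + 4 = 85
|WS7|² = (-6−6)² + (-5−6)² = 144 + 121 = 265
Sorted ascending: S0, S2, S1, … — the second-nearest is S2.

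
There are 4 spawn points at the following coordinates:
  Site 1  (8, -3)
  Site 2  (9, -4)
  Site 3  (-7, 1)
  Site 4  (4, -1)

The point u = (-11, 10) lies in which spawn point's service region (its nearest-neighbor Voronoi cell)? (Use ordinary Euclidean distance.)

Site 3

Squared Euclidean distances:
d²(u, Site 1) = 361 + 169 = 530
d²(u, Site 2) = 400 + 196 = 596
d²(u, Site 3) = 16 + 81 = 97
d²(u, Site 4) = 225 + 121 = 346
Site 3 is nearest.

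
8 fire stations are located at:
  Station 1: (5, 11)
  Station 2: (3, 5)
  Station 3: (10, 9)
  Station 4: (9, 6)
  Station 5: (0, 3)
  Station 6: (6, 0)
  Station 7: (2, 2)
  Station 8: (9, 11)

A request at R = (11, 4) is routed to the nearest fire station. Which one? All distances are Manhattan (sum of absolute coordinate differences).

d(R, Station 1) = 6 + 7 = 13
d(R, Station 2) = 8 + 1 = 9
d(R, Station 3) = 1 + 5 = 6
d(R, Station 4) = 2 + 2 = 4
d(R, Station 5) = 11 + 1 = 12
d(R, Station 6) = 5 + 4 = 9
d(R, Station 7) = 9 + 2 = 11
d(R, Station 8) = 2 + 7 = 9
Minimum is at Station 4.

Station 4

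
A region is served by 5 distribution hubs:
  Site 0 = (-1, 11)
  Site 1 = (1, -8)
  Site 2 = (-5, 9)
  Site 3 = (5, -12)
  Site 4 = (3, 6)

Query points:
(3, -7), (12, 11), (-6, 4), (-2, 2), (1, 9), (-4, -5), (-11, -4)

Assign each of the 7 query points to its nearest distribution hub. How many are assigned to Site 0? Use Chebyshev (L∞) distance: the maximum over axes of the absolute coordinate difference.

(3, -7) — d to each: Site 0:18, Site 1:2, Site 2:16, Site 3:5, Site 4:13 → nearest is Site 1
(12, 11) — d to each: Site 0:13, Site 1:19, Site 2:17, Site 3:23, Site 4:9 → nearest is Site 4
(-6, 4) — d to each: Site 0:7, Site 1:12, Site 2:5, Site 3:16, Site 4:9 → nearest is Site 2
(-2, 2) — d to each: Site 0:9, Site 1:10, Site 2:7, Site 3:14, Site 4:5 → nearest is Site 4
(1, 9) — d to each: Site 0:2, Site 1:17, Site 2:6, Site 3:21, Site 4:3 → nearest is Site 0
(-4, -5) — d to each: Site 0:16, Site 1:5, Site 2:14, Site 3:9, Site 4:11 → nearest is Site 1
(-11, -4) — d to each: Site 0:15, Site 1:12, Site 2:13, Site 3:16, Site 4:14 → nearest is Site 1
1 of the 7 points has Site 0 as nearest.

1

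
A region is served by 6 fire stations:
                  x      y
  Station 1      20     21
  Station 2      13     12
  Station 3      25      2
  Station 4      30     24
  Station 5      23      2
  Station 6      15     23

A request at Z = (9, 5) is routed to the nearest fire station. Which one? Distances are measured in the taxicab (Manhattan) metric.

d(Z, Station 1) = |9−20| + |5−21| = 11 + 16 = 27
d(Z, Station 2) = |9−13| + |5−12| = 4 + 7 = 11
d(Z, Station 3) = |9−25| + |5−2| = 16 + 3 = 19
d(Z, Station 4) = |9−30| + |5−24| = 21 + 19 = 40
d(Z, Station 5) = |9−23| + |5−2| = 14 + 3 = 17
d(Z, Station 6) = |9−15| + |5−23| = 6 + 18 = 24
The smallest is to Station 2, so Z lies in the Voronoi region of Station 2.

Station 2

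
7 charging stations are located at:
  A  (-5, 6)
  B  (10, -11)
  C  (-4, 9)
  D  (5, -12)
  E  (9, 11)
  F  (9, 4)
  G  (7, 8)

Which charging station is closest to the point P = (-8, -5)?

Compare squared distances (the ordering matches that of the actual distances):
|PA|² = 9 + 121 = 130
|PB|² = 324 + 36 = 360
|PC|² = 16 + 196 = 212
|PD|² = 169 + 49 = 218
|PE|² = 289 + 256 = 545
|PF|² = 289 + 81 = 370
|PG|² = 225 + 169 = 394
A is nearest.

A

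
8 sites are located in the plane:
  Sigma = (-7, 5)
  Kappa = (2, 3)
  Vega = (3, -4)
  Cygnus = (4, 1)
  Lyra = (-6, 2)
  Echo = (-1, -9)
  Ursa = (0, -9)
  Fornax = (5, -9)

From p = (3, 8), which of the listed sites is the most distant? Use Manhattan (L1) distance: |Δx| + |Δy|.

Echo

d(p, Sigma) = |3−(-7)| + |8−5| = 10 + 3 = 13
d(p, Kappa) = |3−2| + |8−3| = 1 + 5 = 6
d(p, Vega) = |3−3| + |8−(-4)| = 0 + 12 = 12
d(p, Cygnus) = |3−4| + |8−1| = 1 + 7 = 8
d(p, Lyra) = |3−(-6)| + |8−2| = 9 + 6 = 15
d(p, Echo) = |3−(-1)| + |8−(-9)| = 4 + 17 = 21
d(p, Ursa) = |3−0| + |8−(-9)| = 3 + 17 = 20
d(p, Fornax) = |3−5| + |8−(-9)| = 2 + 17 = 19
The largest is to Echo.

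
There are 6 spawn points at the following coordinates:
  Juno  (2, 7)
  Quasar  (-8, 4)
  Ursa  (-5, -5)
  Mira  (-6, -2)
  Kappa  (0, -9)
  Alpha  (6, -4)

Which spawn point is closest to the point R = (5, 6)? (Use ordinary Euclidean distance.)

Since √ is increasing, it suffices to compare squared distances:
d²(R, Juno) = (5−2)² + (6−7)² = 9 + 1 = 10
d²(R, Quasar) = (5−(-8))² + (6−4)² = 169 + 4 = 173
d²(R, Ursa) = (5−(-5))² + (6−(-5))² = 100 + 121 = 221
d²(R, Mira) = (5−(-6))² + (6−(-2))² = 121 + 64 = 185
d²(R, Kappa) = (5−0)² + (6−(-9))² = 25 + 225 = 250
d²(R, Alpha) = (5−6)² + (6−(-4))² = 1 + 100 = 101
Minimum is at Juno.

Juno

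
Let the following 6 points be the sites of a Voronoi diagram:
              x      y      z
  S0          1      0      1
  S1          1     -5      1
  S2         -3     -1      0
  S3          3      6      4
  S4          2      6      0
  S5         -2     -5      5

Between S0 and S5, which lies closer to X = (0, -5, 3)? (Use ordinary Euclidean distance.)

Compare squared distances:
|XS0|² = (0−1)² + (-5−0)² + (3−1)² = 1 + 25 + 4 = 30
|XS5|² = (0−(-2))² + (-5−(-5))² + (3−5)² = 4 + 0 + 4 = 8
30 > 8, so S5 is closer.

S5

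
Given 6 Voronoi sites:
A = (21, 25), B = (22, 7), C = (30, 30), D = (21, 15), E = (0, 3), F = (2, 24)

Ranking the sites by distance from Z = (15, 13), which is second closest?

B

Squared Euclidean distances:
|ZA|² = 36 + 144 = 180
|ZB|² = 49 + 36 = 85
|ZC|² = 225 + 289 = 514
|ZD|² = 36 + 4 = 40
|ZE|² = 225 + 100 = 325
|ZF|² = 169 + 121 = 290
Sorted ascending: D, B, A, … — the second-nearest is B.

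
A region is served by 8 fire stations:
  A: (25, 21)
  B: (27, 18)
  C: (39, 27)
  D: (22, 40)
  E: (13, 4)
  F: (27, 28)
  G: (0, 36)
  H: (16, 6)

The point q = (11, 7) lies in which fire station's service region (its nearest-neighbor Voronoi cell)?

E

Squared Euclidean distances:
|qA|² = (11−25)² + (7−21)² = 196 + 196 = 392
|qB|² = (11−27)² + (7−18)² = 256 + 121 = 377
|qC|² = (11−39)² + (7−27)² = 784 + 400 = 1184
|qD|² = (11−22)² + (7−40)² = 121 + 1089 = 1210
|qE|² = (11−13)² + (7−4)² = 4 + 9 = 13
|qF|² = (11−27)² + (7−28)² = 256 + 441 = 697
|qG|² = (11−0)² + (7−36)² = 121 + 841 = 962
|qH|² = (11−16)² + (7−6)² = 25 + 1 = 26
E is nearest.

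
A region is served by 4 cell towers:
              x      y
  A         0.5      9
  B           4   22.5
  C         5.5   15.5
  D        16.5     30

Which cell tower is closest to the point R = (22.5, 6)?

Compare squared distances (the ordering matches that of the actual distances):
|RA|² = (22.5−0.5)² + (6−9)² = 484 + 9 = 493
|RB|² = (22.5−4)² + (6−22.5)² = 342.25 + 272.25 = 614.5
|RC|² = (22.5−5.5)² + (6−15.5)² = 289 + 90.25 = 379.25
|RD|² = (22.5−16.5)² + (6−30)² = 36 + 576 = 612
C is nearest.

C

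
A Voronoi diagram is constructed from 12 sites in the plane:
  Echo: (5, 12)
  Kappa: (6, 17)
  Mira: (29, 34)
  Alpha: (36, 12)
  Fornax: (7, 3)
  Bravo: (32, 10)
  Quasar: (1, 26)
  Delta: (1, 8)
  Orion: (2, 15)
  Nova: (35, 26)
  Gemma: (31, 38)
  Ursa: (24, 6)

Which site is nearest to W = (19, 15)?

Compare squared distances (the ordering matches that of the actual distances):
d²(W, Echo) = 196 + 9 = 205
d²(W, Kappa) = 169 + 4 = 173
d²(W, Mira) = 100 + 361 = 461
d²(W, Alpha) = 289 + 9 = 298
d²(W, Fornax) = 144 + 144 = 288
d²(W, Bravo) = 169 + 25 = 194
d²(W, Quasar) = 324 + 121 = 445
d²(W, Delta) = 324 + 49 = 373
d²(W, Orion) = 289 + 0 = 289
d²(W, Nova) = 256 + 121 = 377
d²(W, Gemma) = 144 + 529 = 673
d²(W, Ursa) = 25 + 81 = 106
Minimum is at Ursa.

Ursa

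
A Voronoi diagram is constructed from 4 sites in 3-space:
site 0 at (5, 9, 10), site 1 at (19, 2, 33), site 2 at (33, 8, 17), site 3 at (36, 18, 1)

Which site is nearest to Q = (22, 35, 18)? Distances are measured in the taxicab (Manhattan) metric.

d(Q, site 0) = 17 + 26 + 8 = 51
d(Q, site 1) = 3 + 33 + 15 = 51
d(Q, site 2) = 11 + 27 + 1 = 39
d(Q, site 3) = 14 + 17 + 17 = 48
site 2 is nearest.

site 2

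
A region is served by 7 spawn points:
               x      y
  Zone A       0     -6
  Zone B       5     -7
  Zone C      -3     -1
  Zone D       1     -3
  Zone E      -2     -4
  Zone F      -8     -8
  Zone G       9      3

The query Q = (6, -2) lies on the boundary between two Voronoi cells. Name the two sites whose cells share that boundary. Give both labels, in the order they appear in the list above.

Squared distances from Q to each site:
d²(Q, Zone A) = 36 + 16 = 52
d²(Q, Zone B) = 1 + 25 = 26
d²(Q, Zone C) = 81 + 1 = 82
d²(Q, Zone D) = 25 + 1 = 26
d²(Q, Zone E) = 64 + 4 = 68
d²(Q, Zone F) = 196 + 36 = 232
d²(Q, Zone G) = 9 + 25 = 34
Q is equidistant from Zone B and Zone D (both at squared distance 26), and every other site is strictly farther — so Q lies on the Zone B–Zone D Voronoi edge.

Zone B and Zone D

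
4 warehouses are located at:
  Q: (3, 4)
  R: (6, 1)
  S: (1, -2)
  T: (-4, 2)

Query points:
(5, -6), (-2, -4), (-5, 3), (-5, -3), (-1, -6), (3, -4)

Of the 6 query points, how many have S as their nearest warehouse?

(5, -6) — d² to each: Q:104, R:50, S:32, T:145 → nearest is S
(-2, -4) — d² to each: Q:89, R:89, S:13, T:40 → nearest is S
(-5, 3) — d² to each: Q:65, R:125, S:61, T:2 → nearest is T
(-5, -3) — d² to each: Q:113, R:137, S:37, T:26 → nearest is T
(-1, -6) — d² to each: Q:116, R:98, S:20, T:73 → nearest is S
(3, -4) — d² to each: Q:64, R:34, S:8, T:85 → nearest is S
4 of the 6 points have S as nearest.

4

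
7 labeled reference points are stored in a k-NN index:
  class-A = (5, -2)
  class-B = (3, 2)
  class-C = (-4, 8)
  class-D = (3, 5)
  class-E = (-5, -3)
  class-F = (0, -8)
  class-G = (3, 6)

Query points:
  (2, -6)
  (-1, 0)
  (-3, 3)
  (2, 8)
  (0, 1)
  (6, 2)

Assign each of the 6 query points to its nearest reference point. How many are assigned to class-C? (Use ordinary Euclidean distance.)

(2, -6) — d² to each: class-A:25, class-B:65, class-C:232, class-D:122, class-E:58, class-F:8, class-G:145 → nearest is class-F
(-1, 0) — d² to each: class-A:40, class-B:20, class-C:73, class-D:41, class-E:25, class-F:65, class-G:52 → nearest is class-B
(-3, 3) — d² to each: class-A:89, class-B:37, class-C:26, class-D:40, class-E:40, class-F:130, class-G:45 → nearest is class-C
(2, 8) — d² to each: class-A:109, class-B:37, class-C:36, class-D:10, class-E:170, class-F:260, class-G:5 → nearest is class-G
(0, 1) — d² to each: class-A:34, class-B:10, class-C:65, class-D:25, class-E:41, class-F:81, class-G:34 → nearest is class-B
(6, 2) — d² to each: class-A:17, class-B:9, class-C:136, class-D:18, class-E:146, class-F:136, class-G:25 → nearest is class-B
1 of the 6 points has class-C as nearest.

1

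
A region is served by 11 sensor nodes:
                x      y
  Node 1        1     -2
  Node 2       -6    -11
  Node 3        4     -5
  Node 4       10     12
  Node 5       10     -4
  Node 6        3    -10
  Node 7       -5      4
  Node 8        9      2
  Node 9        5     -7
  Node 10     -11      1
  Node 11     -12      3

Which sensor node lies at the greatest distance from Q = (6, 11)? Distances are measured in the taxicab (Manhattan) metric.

d(Q, Node 1) = |6−1| + |11−(-2)| = 5 + 13 = 18
d(Q, Node 2) = |6−(-6)| + |11−(-11)| = 12 + 22 = 34
d(Q, Node 3) = |6−4| + |11−(-5)| = 2 + 16 = 18
d(Q, Node 4) = |6−10| + |11−12| = 4 + 1 = 5
d(Q, Node 5) = |6−10| + |11−(-4)| = 4 + 15 = 19
d(Q, Node 6) = |6−3| + |11−(-10)| = 3 + 21 = 24
d(Q, Node 7) = |6−(-5)| + |11−4| = 11 + 7 = 18
d(Q, Node 8) = |6−9| + |11−2| = 3 + 9 = 12
d(Q, Node 9) = |6−5| + |11−(-7)| = 1 + 18 = 19
d(Q, Node 10) = |6−(-11)| + |11−1| = 17 + 10 = 27
d(Q, Node 11) = |6−(-12)| + |11−3| = 18 + 8 = 26
The largest is to Node 2.

Node 2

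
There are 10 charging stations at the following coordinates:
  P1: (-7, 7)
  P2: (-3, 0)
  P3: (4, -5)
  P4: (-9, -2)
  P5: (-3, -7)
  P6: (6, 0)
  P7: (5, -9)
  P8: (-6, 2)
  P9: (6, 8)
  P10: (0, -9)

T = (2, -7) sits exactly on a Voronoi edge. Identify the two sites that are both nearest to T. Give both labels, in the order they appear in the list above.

P3 and P10

Squared distances from T to each site:
|TP1|² = 81 + 196 = 277
|TP2|² = 25 + 49 = 74
|TP3|² = 4 + 4 = 8
|TP4|² = 121 + 25 = 146
|TP5|² = 25 + 0 = 25
|TP6|² = 16 + 49 = 65
|TP7|² = 9 + 4 = 13
|TP8|² = 64 + 81 = 145
|TP9|² = 16 + 225 = 241
d²(T, P10) = 4 + 4 = 8
T is equidistant from P3 and P10 (both at squared distance 8), and every other site is strictly farther — so T lies on the P3–P10 Voronoi edge.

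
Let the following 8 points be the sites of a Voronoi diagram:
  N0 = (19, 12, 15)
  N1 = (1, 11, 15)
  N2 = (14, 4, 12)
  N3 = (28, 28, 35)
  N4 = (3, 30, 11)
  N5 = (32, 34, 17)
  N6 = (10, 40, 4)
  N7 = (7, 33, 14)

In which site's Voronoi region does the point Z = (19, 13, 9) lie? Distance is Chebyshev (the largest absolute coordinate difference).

N0

d(Z,N0) = max(0, 1, 6) = 6
d(Z,N1) = max(18, 2, 6) = 18
d(Z,N2) = max(5, 9, 3) = 9
d(Z,N3) = max(9, 15, 26) = 26
d(Z,N4) = max(16, 17, 2) = 17
d(Z,N5) = max(13, 21, 8) = 21
d(Z,N6) = max(9, 27, 5) = 27
d(Z,N7) = max(12, 20, 5) = 20
N0 is nearest.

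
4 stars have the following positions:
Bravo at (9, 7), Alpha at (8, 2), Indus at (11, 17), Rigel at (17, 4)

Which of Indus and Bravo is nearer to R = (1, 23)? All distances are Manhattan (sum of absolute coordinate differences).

Indus

d(R, Indus) = |1−11| + |23−17| = 10 + 6 = 16
d(R, Bravo) = |1−9| + |23−7| = 8 + 16 = 24
16 < 24, so Indus is closer.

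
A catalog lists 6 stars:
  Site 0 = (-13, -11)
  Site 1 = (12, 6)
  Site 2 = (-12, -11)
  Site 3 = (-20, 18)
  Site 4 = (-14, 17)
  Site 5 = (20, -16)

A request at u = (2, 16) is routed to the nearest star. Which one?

Compare squared distances (the ordering matches that of the actual distances):
d²(u, Site 0) = (2−(-13))² + (16−(-11))² = 225 + 729 = 954
d²(u, Site 1) = (2−12)² + (16−6)² = 100 + 100 = 200
d²(u, Site 2) = (2−(-12))² + (16−(-11))² = 196 + 729 = 925
d²(u, Site 3) = (2−(-20))² + (16−18)² = 484 + 4 = 488
d²(u, Site 4) = (2−(-14))² + (16−17)² = 256 + 1 = 257
d²(u, Site 5) = (2−20)² + (16−(-16))² = 324 + 1024 = 1348
Site 1 is nearest.

Site 1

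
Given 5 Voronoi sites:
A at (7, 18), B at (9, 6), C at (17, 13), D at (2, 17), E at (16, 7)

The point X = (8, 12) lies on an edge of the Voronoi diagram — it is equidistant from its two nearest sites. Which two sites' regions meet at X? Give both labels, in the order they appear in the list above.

A and B

Squared distances from X to each site:
|XA|² = 1 + 36 = 37
|XB|² = 1 + 36 = 37
|XC|² = 81 + 1 = 82
|XD|² = 36 + 25 = 61
|XE|² = 64 + 25 = 89
X is equidistant from A and B (both at squared distance 37), and every other site is strictly farther — so X lies on the A–B Voronoi edge.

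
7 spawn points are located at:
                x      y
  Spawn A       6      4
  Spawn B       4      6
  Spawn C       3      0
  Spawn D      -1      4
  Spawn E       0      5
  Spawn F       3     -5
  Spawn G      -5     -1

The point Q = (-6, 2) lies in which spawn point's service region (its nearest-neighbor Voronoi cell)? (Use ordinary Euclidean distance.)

Compare squared distances (the ordering matches that of the actual distances):
d²(Q, Spawn A) = (-6−6)² + (2−4)² = 144 + 4 = 148
d²(Q, Spawn B) = (-6−4)² + (2−6)² = 100 + 16 = 116
d²(Q, Spawn C) = (-6−3)² + (2−0)² = 81 + 4 = 85
d²(Q, Spawn D) = (-6−(-1))² + (2−4)² = 25 + 4 = 29
d²(Q, Spawn E) = (-6−0)² + (2−5)² = 36 + 9 = 45
d²(Q, Spawn F) = (-6−3)² + (2−(-5))² = 81 + 49 = 130
d²(Q, Spawn G) = (-6−(-5))² + (2−(-1))² = 1 + 9 = 10
The smallest is to Spawn G, so Q lies in the Voronoi region of Spawn G.

Spawn G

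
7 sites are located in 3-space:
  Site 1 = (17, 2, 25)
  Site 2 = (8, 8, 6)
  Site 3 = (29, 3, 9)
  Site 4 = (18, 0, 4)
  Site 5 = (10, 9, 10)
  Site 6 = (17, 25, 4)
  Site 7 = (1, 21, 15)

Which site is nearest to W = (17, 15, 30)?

Since √ is increasing, it suffices to compare squared distances:
d²(W, Site 1) = 0 + 169 + 25 = 194
d²(W, Site 2) = 81 + 49 + 576 = 706
d²(W, Site 3) = 144 + 144 + 441 = 729
d²(W, Site 4) = 1 + 225 + 676 = 902
d²(W, Site 5) = 49 + 36 + 400 = 485
d²(W, Site 6) = 0 + 100 + 676 = 776
d²(W, Site 7) = 256 + 36 + 225 = 517
The smallest is to Site 1, so W lies in the Voronoi region of Site 1.

Site 1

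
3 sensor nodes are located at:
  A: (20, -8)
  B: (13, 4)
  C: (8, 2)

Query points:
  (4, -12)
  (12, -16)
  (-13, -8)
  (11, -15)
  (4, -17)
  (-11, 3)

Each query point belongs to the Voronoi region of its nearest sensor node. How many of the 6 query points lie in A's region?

(4, -12) — d² to each: A:272, B:337, C:212 → nearest is C
(12, -16) — d² to each: A:128, B:401, C:340 → nearest is A
(-13, -8) — d² to each: A:1089, B:820, C:541 → nearest is C
(11, -15) — d² to each: A:130, B:365, C:298 → nearest is A
(4, -17) — d² to each: A:337, B:522, C:377 → nearest is A
(-11, 3) — d² to each: A:1082, B:577, C:362 → nearest is C
3 of the 6 points have A as nearest.

3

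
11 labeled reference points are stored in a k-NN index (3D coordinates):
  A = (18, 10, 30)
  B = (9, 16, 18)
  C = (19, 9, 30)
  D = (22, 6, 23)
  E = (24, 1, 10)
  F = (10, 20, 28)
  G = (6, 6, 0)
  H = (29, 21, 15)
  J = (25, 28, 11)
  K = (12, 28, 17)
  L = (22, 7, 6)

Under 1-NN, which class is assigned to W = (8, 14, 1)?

G

Squared Euclidean distances:
|WA|² = 100 + 16 + 841 = 957
|WB|² = 1 + 4 + 289 = 294
|WC|² = 121 + 25 + 841 = 987
|WD|² = 196 + 64 + 484 = 744
|WE|² = 256 + 169 + 81 = 506
|WF|² = 4 + 36 + 729 = 769
|WG|² = 4 + 64 + 1 = 69
|WH|² = 441 + 49 + 196 = 686
|WJ|² = 289 + 196 + 100 = 585
|WK|² = 16 + 196 + 256 = 468
|WL|² = 196 + 49 + 25 = 270
Minimum is at G.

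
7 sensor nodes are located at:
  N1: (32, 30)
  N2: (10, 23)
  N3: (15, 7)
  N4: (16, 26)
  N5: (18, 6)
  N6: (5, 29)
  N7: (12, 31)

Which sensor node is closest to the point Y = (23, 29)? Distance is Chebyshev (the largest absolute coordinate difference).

d(Y,N1) = max(9, 1) = 9
d(Y,N2) = max(13, 6) = 13
d(Y,N3) = max(8, 22) = 22
d(Y,N4) = max(7, 3) = 7
d(Y,N5) = max(5, 23) = 23
d(Y,N6) = max(18, 0) = 18
d(Y,N7) = max(11, 2) = 11
N4 is nearest.

N4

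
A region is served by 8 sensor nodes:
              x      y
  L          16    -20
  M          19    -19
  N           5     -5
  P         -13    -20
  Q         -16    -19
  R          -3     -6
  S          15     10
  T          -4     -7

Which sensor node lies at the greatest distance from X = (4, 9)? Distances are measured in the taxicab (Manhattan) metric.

Q

d(X,L) = 12 + 29 = 41
d(X,M) = 15 + 28 = 43
d(X,N) = 1 + 14 = 15
d(X,P) = 17 + 29 = 46
d(X,Q) = 20 + 28 = 48
d(X,R) = 7 + 15 = 22
d(X,S) = 11 + 1 = 12
d(X,T) = 8 + 16 = 24
The largest is to Q.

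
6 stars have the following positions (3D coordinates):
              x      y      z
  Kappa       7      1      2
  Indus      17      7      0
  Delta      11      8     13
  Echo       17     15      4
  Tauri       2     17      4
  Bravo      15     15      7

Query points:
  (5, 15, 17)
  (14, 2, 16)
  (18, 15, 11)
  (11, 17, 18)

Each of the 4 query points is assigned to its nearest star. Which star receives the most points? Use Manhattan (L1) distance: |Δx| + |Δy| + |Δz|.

Delta

(5, 15, 17) — d to each: Kappa:31, Indus:37, Delta:17, Echo:25, Tauri:18, Bravo:20 → nearest is Delta
(14, 2, 16) — d to each: Kappa:22, Indus:24, Delta:12, Echo:28, Tauri:39, Bravo:23 → nearest is Delta
(18, 15, 11) — d to each: Kappa:34, Indus:20, Delta:16, Echo:8, Tauri:25, Bravo:7 → nearest is Bravo
(11, 17, 18) — d to each: Kappa:36, Indus:34, Delta:14, Echo:22, Tauri:23, Bravo:17 → nearest is Delta
Tally — Delta:3, Bravo:1. Delta captures the most (3).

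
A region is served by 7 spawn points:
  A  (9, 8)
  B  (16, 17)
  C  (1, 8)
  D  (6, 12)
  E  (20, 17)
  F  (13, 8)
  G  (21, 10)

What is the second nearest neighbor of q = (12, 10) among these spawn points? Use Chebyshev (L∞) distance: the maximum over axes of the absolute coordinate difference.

A

d(q,A) = max(3, 2) = 3
d(q,B) = max(4, 7) = 7
d(q,C) = max(11, 2) = 11
d(q,D) = max(6, 2) = 6
d(q,E) = max(8, 7) = 8
d(q,F) = max(1, 2) = 2
d(q,G) = max(9, 0) = 9
Sorted ascending: F, A, D, … — the second-nearest is A.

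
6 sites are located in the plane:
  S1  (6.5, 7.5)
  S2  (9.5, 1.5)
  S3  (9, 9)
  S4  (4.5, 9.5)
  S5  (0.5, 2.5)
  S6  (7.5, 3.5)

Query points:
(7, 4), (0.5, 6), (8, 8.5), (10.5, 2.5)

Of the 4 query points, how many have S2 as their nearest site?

(7, 4) — d² to each: S1:12.5, S2:12.5, S3:29, S4:36.5, S5:44.5, S6:0.5 → nearest is S6
(0.5, 6) — d² to each: S1:38.25, S2:101.25, S3:81.25, S4:28.25, S5:12.25, S6:55.25 → nearest is S5
(8, 8.5) — d² to each: S1:3.25, S2:51.25, S3:1.25, S4:13.25, S5:92.25, S6:25.25 → nearest is S3
(10.5, 2.5) — d² to each: S1:41, S2:2, S3:44.5, S4:85, S5:100, S6:10 → nearest is S2
1 of the 4 points has S2 as nearest.

1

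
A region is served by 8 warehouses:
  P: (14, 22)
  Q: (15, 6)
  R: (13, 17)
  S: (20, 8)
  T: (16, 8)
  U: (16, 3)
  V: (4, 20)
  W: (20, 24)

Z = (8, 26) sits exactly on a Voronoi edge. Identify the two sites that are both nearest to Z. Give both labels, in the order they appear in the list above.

P and V

Squared distances from Z to each site:
|ZP|² = (8−14)² + (26−22)² = 36 + 16 = 52
|ZQ|² = (8−15)² + (26−6)² = 49 + 400 = 449
|ZR|² = (8−13)² + (26−17)² = 25 + 81 = 106
|ZS|² = (8−20)² + (26−8)² = 144 + 324 = 468
|ZT|² = (8−16)² + (26−8)² = 64 + 324 = 388
|ZU|² = (8−16)² + (26−3)² = 64 + 529 = 593
|ZV|² = (8−4)² + (26−20)² = 16 + 36 = 52
|ZW|² = (8−20)² + (26−24)² = 144 + 4 = 148
Z is equidistant from P and V (both at squared distance 52), and every other site is strictly farther — so Z lies on the P–V Voronoi edge.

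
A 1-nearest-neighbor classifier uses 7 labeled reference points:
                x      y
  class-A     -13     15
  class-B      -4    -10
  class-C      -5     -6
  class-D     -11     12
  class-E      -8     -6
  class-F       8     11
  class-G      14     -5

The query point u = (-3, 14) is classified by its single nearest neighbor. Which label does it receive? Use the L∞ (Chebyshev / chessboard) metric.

class-D

d(u, class-A) = max(10, 1) = 10
d(u, class-B) = max(1, 24) = 24
d(u, class-C) = max(2, 20) = 20
d(u, class-D) = max(8, 2) = 8
d(u, class-E) = max(5, 20) = 20
d(u, class-F) = max(11, 3) = 11
d(u, class-G) = max(17, 19) = 19
Minimum is at class-D.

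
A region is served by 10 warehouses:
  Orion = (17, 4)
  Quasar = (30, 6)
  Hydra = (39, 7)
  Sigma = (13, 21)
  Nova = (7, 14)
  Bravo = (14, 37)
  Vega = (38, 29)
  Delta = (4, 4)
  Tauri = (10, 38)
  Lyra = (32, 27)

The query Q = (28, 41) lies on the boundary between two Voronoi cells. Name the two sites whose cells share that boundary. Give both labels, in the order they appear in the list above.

Bravo and Lyra

Squared distances from Q to each site:
d²(Q, Orion) = (28−17)² + (41−4)² = 121 + 1369 = 1490
d²(Q, Quasar) = (28−30)² + (41−6)² = 4 + 1225 = 1229
d²(Q, Hydra) = (28−39)² + (41−7)² = 121 + 1156 = 1277
d²(Q, Sigma) = (28−13)² + (41−21)² = 225 + 400 = 625
d²(Q, Nova) = (28−7)² + (41−14)² = 441 + 729 = 1170
d²(Q, Bravo) = (28−14)² + (41−37)² = 196 + 16 = 212
d²(Q, Vega) = (28−38)² + (41−29)² = 100 + 144 = 244
d²(Q, Delta) = (28−4)² + (41−4)² = 576 + 1369 = 1945
d²(Q, Tauri) = (28−10)² + (41−38)² = 324 + 9 = 333
d²(Q, Lyra) = (28−32)² + (41−27)² = 16 + 196 = 212
Q is equidistant from Bravo and Lyra (both at squared distance 212), and every other site is strictly farther — so Q lies on the Bravo–Lyra Voronoi edge.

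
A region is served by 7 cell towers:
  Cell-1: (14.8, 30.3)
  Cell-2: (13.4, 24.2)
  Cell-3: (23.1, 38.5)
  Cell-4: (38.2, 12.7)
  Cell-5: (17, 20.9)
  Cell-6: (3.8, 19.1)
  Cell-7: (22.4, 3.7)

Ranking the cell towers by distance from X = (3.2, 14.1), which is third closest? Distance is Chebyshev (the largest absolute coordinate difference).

Cell-5

d(X, Cell-1) = max(11.6, 16.2) = 16.2
d(X, Cell-2) = max(10.2, 10.1) = 10.2
d(X, Cell-3) = max(19.9, 24.4) = 24.4
d(X, Cell-4) = max(35, 1.4) = 35
d(X, Cell-5) = max(13.8, 6.8) = 13.8
d(X, Cell-6) = max(0.6, 5) = 5
d(X, Cell-7) = max(19.2, 10.4) = 19.2
Sorted ascending: Cell-6, Cell-2, Cell-5, Cell-1, … — the third-nearest is Cell-5.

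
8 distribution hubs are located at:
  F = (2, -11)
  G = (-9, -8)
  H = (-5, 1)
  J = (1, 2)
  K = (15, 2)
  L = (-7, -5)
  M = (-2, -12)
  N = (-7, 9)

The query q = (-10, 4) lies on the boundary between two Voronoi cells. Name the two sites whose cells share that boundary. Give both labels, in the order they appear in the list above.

H and N

Squared distances from q to each site:
|qF|² = (-10−2)² + (4−(-11))² = 144 + 225 = 369
|qG|² = (-10−(-9))² + (4−(-8))² = 1 + 144 = 145
|qH|² = (-10−(-5))² + (4−1)² = 25 + 9 = 34
|qJ|² = (-10−1)² + (4−2)² = 121 + 4 = 125
|qK|² = (-10−15)² + (4−2)² = 625 + 4 = 629
|qL|² = (-10−(-7))² + (4−(-5))² = 9 + 81 = 90
|qM|² = (-10−(-2))² + (4−(-12))² = 64 + 256 = 320
|qN|² = (-10−(-7))² + (4−9)² = 9 + 25 = 34
q is equidistant from H and N (both at squared distance 34), and every other site is strictly farther — so q lies on the H–N Voronoi edge.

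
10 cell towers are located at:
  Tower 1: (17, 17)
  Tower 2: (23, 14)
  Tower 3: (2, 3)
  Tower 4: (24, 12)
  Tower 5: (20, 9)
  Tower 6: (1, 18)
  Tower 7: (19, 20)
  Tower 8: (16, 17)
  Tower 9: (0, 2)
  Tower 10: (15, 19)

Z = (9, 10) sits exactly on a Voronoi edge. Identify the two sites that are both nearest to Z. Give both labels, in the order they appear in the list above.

Tower 3 and Tower 8

Squared distances from Z to each site:
d²(Z, Tower 1) = (9−17)² + (10−17)² = 64 + 49 = 113
d²(Z, Tower 2) = (9−23)² + (10−14)² = 196 + 16 = 212
d²(Z, Tower 3) = (9−2)² + (10−3)² = 49 + 49 = 98
d²(Z, Tower 4) = (9−24)² + (10−12)² = 225 + 4 = 229
d²(Z, Tower 5) = (9−20)² + (10−9)² = 121 + 1 = 122
d²(Z, Tower 6) = (9−1)² + (10−18)² = 64 + 64 = 128
d²(Z, Tower 7) = (9−19)² + (10−20)² = 100 + 100 = 200
d²(Z, Tower 8) = (9−16)² + (10−17)² = 49 + 49 = 98
d²(Z, Tower 9) = (9−0)² + (10−2)² = 81 + 64 = 145
d²(Z, Tower 10) = (9−15)² + (10−19)² = 36 + 81 = 117
Z is equidistant from Tower 3 and Tower 8 (both at squared distance 98), and every other site is strictly farther — so Z lies on the Tower 3–Tower 8 Voronoi edge.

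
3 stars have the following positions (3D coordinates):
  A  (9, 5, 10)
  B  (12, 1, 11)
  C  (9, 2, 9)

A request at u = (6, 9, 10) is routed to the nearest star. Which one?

A

Since √ is increasing, it suffices to compare squared distances:
|uA|² = (6−9)² + (9−5)² + (10−10)² = 9 + 16 + 0 = 25
|uB|² = (6−12)² + (9−1)² + (10−11)² = 36 + 64 + 1 = 101
|uC|² = (6−9)² + (9−2)² + (10−9)² = 9 + 49 + 1 = 59
A is nearest.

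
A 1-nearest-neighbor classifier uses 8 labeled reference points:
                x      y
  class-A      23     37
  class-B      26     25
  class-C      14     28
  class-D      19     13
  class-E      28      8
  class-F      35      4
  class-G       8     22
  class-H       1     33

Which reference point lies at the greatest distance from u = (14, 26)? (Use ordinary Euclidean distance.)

Compare squared distances (the ordering matches that of the actual distances):
d²(u, class-A) = (14−23)² + (26−37)² = 81 + 121 = 202
d²(u, class-B) = (14−26)² + (26−25)² = 144 + 1 = 145
d²(u, class-C) = (14−14)² + (26−28)² = 0 + 4 = 4
d²(u, class-D) = (14−19)² + (26−13)² = 25 + 169 = 194
d²(u, class-E) = (14−28)² + (26−8)² = 196 + 324 = 520
d²(u, class-F) = (14−35)² + (26−4)² = 441 + 484 = 925
d²(u, class-G) = (14−8)² + (26−22)² = 36 + 16 = 52
d²(u, class-H) = (14−1)² + (26−33)² = 169 + 49 = 218
The largest is to class-F.

class-F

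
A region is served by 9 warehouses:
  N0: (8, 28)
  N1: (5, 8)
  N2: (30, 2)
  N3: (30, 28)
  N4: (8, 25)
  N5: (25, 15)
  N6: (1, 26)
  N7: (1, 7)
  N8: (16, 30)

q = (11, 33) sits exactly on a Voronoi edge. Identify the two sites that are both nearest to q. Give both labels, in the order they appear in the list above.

Squared distances from q to each site:
|qN0|² = 9 + 25 = 34
|qN1|² = 36 + 625 = 661
|qN2|² = 361 + 961 = 1322
|qN3|² = 361 + 25 = 386
|qN4|² = 9 + 64 = 73
|qN5|² = 196 + 324 = 520
|qN6|² = 100 + 49 = 149
|qN7|² = 100 + 676 = 776
|qN8|² = 25 + 9 = 34
q is equidistant from N0 and N8 (both at squared distance 34), and every other site is strictly farther — so q lies on the N0–N8 Voronoi edge.

N0 and N8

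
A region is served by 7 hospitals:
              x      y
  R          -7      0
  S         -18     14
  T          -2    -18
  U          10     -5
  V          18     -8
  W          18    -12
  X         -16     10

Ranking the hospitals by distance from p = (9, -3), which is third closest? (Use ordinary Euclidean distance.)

Squared Euclidean distances:
|pR|² = (9−(-7))² + (-3−0)² = 256 + 9 = 265
|pS|² = (9−(-18))² + (-3−14)² = 729 + 289 = 1018
|pT|² = (9−(-2))² + (-3−(-18))² = 121 + 225 = 346
|pU|² = (9−10)² + (-3−(-5))² = 1 + 4 = 5
|pV|² = (9−18)² + (-3−(-8))² = 81 + 25 = 106
|pW|² = (9−18)² + (-3−(-12))² = 81 + 81 = 162
|pX|² = (9−(-16))² + (-3−10)² = 625 + 169 = 794
Sorted ascending: U, V, W, R, … — the third-nearest is W.

W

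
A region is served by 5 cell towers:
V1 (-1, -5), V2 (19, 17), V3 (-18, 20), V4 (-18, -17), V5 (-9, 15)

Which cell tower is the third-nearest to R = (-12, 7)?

V1

Since √ is increasing, it suffices to compare squared distances:
|RV1|² = (-12−(-1))² + (7−(-5))² = 121 + 144 = 265
|RV2|² = (-12−19)² + (7−17)² = 961 + 100 = 1061
|RV3|² = (-12−(-18))² + (7−20)² = 36 + 169 = 205
|RV4|² = (-12−(-18))² + (7−(-17))² = 36 + 576 = 612
|RV5|² = (-12−(-9))² + (7−15)² = 9 + 64 = 73
Sorted ascending: V5, V3, V1, V4, … — the third-nearest is V1.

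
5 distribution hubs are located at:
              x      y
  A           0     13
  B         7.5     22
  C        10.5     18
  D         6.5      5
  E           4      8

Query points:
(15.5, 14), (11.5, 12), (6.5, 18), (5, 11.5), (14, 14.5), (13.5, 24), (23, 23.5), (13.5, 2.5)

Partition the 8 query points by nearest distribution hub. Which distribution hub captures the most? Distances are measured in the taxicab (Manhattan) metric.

(15.5, 14) — d to each: A:16.5, B:16, C:9, D:18, E:17.5 → nearest is C
(11.5, 12) — d to each: A:12.5, B:14, C:7, D:12, E:11.5 → nearest is C
(6.5, 18) — d to each: A:11.5, B:5, C:4, D:13, E:12.5 → nearest is C
(5, 11.5) — d to each: A:6.5, B:13, C:12, D:8, E:4.5 → nearest is E
(14, 14.5) — d to each: A:15.5, B:14, C:7, D:17, E:16.5 → nearest is C
(13.5, 24) — d to each: A:24.5, B:8, C:9, D:26, E:25.5 → nearest is B
(23, 23.5) — d to each: A:33.5, B:17, C:18, D:35, E:34.5 → nearest is B
(13.5, 2.5) — d to each: A:24, B:25.5, C:18.5, D:9.5, E:15 → nearest is D
Tally — B:2, C:4, D:1, E:1. C captures the most (4).

C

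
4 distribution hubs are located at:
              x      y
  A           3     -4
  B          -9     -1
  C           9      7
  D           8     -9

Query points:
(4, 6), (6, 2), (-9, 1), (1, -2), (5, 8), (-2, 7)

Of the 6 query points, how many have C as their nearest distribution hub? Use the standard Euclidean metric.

(4, 6) — d² to each: A:101, B:218, C:26, D:241 → nearest is C
(6, 2) — d² to each: A:45, B:234, C:34, D:125 → nearest is C
(-9, 1) — d² to each: A:169, B:4, C:360, D:389 → nearest is B
(1, -2) — d² to each: A:8, B:101, C:145, D:98 → nearest is A
(5, 8) — d² to each: A:148, B:277, C:17, D:298 → nearest is C
(-2, 7) — d² to each: A:146, B:113, C:121, D:356 → nearest is B
3 of the 6 points have C as nearest.

3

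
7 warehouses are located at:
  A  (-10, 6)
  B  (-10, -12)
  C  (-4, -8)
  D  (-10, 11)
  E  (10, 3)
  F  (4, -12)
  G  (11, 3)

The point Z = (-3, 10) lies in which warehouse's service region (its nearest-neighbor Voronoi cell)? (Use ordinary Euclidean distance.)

Since √ is increasing, it suffices to compare squared distances:
|ZA|² = (-3−(-10))² + (10−6)² = 49 + 16 = 65
|ZB|² = (-3−(-10))² + (10−(-12))² = 49 + 484 = 533
|ZC|² = (-3−(-4))² + (10−(-8))² = 1 + 324 = 325
|ZD|² = (-3−(-10))² + (10−11)² = 49 + 1 = 50
|ZE|² = (-3−10)² + (10−3)² = 169 + 49 = 218
|ZF|² = (-3−4)² + (10−(-12))² = 49 + 484 = 533
|ZG|² = (-3−11)² + (10−3)² = 196 + 49 = 245
Minimum is at D.

D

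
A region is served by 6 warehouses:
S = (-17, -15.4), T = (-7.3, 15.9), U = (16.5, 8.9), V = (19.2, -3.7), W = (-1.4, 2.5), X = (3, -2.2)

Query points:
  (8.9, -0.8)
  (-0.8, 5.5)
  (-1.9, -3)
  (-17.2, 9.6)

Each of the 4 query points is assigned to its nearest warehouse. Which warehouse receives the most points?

(8.9, -0.8) — d² to each: S:883.97, T:541.33, U:151.85, V:114.5, W:116.98, X:36.77 → nearest is X
(-0.8, 5.5) — d² to each: S:699.25, T:150.41, U:310.85, V:484.64, W:9.36, X:73.73 → nearest is W
(-1.9, -3) — d² to each: S:381.77, T:386.37, U:480.17, V:445.7, W:30.5, X:24.65 → nearest is X
(-17.2, 9.6) — d² to each: S:625.04, T:137.7, U:1136.18, V:1501.85, W:300.05, X:547.28 → nearest is T
Tally — T:1, W:1, X:2. X captures the most (2).

X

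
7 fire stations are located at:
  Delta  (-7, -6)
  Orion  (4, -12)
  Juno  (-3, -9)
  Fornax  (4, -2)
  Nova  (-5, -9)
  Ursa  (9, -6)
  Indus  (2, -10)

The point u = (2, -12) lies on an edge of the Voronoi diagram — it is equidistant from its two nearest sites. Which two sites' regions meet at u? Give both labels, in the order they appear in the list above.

Orion and Indus

Squared distances from u to each site:
d²(u, Delta) = 81 + 36 = 117
d²(u, Orion) = 4 + 0 = 4
d²(u, Juno) = 25 + 9 = 34
d²(u, Fornax) = 4 + 100 = 104
d²(u, Nova) = 49 + 9 = 58
d²(u, Ursa) = 49 + 36 = 85
d²(u, Indus) = 0 + 4 = 4
u is equidistant from Orion and Indus (both at squared distance 4), and every other site is strictly farther — so u lies on the Orion–Indus Voronoi edge.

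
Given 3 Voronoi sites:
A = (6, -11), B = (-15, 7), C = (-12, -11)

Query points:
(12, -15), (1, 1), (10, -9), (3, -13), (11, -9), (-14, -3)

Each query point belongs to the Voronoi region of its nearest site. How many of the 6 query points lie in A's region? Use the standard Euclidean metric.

(12, -15) — d² to each: A:52, B:1213, C:592 → nearest is A
(1, 1) — d² to each: A:169, B:292, C:313 → nearest is A
(10, -9) — d² to each: A:20, B:881, C:488 → nearest is A
(3, -13) — d² to each: A:13, B:724, C:229 → nearest is A
(11, -9) — d² to each: A:29, B:932, C:533 → nearest is A
(-14, -3) — d² to each: A:464, B:101, C:68 → nearest is C
5 of the 6 points have A as nearest.

5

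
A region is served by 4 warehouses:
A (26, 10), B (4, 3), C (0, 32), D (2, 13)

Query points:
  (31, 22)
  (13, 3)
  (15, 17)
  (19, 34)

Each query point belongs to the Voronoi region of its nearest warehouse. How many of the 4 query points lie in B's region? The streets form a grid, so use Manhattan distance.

(31, 22) — d to each: A:17, B:46, C:41, D:38 → nearest is A
(13, 3) — d to each: A:20, B:9, C:42, D:21 → nearest is B
(15, 17) — d to each: A:18, B:25, C:30, D:17 → nearest is D
(19, 34) — d to each: A:31, B:46, C:21, D:38 → nearest is C
1 of the 4 points has B as nearest.

1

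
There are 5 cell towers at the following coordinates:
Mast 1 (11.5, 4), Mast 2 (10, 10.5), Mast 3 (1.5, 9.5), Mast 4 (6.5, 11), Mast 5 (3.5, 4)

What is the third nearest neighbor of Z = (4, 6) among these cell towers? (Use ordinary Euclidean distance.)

Mast 4

Since √ is increasing, it suffices to compare squared distances:
d²(Z, Mast 1) = (4−11.5)² + (6−4)² = 56.25 + 4 = 60.25
d²(Z, Mast 2) = (4−10)² + (6−10.5)² = 36 + 20.25 = 56.25
d²(Z, Mast 3) = (4−1.5)² + (6−9.5)² = 6.25 + 12.25 = 18.5
d²(Z, Mast 4) = (4−6.5)² + (6−11)² = 6.25 + 25 = 31.25
d²(Z, Mast 5) = (4−3.5)² + (6−4)² = 0.25 + 4 = 4.25
Sorted ascending: Mast 5, Mast 3, Mast 4, Mast 2, … — the third-nearest is Mast 4.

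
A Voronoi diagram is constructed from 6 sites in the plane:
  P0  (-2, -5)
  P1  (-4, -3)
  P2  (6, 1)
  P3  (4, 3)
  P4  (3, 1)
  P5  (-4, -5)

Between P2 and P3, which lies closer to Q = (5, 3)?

Compare squared distances:
|QP2|² = (5−6)² + (3−1)² = 1 + 4 = 5
|QP3|² = (5−4)² + (3−3)² = 1 + 0 = 1
5 > 1, so P3 is closer.

P3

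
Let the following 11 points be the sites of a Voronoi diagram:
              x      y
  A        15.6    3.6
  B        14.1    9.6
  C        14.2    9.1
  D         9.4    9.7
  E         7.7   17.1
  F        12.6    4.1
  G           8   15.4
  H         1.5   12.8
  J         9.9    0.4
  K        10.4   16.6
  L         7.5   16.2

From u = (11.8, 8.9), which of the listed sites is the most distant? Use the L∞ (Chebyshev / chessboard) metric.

H

d(u,A) = max(3.8, 5.3) = 5.3
d(u,B) = max(2.3, 0.7) = 2.3
d(u,C) = max(2.4, 0.2) = 2.4
d(u,D) = max(2.4, 0.8) = 2.4
d(u,E) = max(4.1, 8.2) = 8.2
d(u,F) = max(0.8, 4.8) = 4.8
d(u,G) = max(3.8, 6.5) = 6.5
d(u,H) = max(10.3, 3.9) = 10.3
d(u,J) = max(1.9, 8.5) = 8.5
d(u,K) = max(1.4, 7.7) = 7.7
d(u,L) = max(4.3, 7.3) = 7.3
The largest is to H.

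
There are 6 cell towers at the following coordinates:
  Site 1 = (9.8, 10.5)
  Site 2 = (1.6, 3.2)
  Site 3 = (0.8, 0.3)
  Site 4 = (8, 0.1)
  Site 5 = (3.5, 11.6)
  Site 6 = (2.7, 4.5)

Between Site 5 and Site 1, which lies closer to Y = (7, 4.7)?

Compare squared distances:
d²(Y, Site 5) = (7−3.5)² + (4.7−11.6)² = 12.25 + 47.61 = 59.86
d²(Y, Site 1) = (7−9.8)² + (4.7−10.5)² = 7.84 + 33.64 = 41.48
59.86 > 41.48, so Site 1 is closer.

Site 1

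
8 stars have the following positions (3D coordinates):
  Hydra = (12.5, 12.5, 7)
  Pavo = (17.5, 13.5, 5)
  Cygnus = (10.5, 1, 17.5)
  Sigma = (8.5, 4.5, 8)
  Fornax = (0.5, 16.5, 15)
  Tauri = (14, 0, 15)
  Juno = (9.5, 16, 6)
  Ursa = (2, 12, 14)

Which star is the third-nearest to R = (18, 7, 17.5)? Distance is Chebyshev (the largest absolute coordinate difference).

Sigma

d(R, Hydra) = max(5.5, 5.5, 10.5) = 10.5
d(R, Pavo) = max(0.5, 6.5, 12.5) = 12.5
d(R, Cygnus) = max(7.5, 6, 0) = 7.5
d(R, Sigma) = max(9.5, 2.5, 9.5) = 9.5
d(R, Fornax) = max(17.5, 9.5, 2.5) = 17.5
d(R, Tauri) = max(4, 7, 2.5) = 7
d(R, Juno) = max(8.5, 9, 11.5) = 11.5
d(R, Ursa) = max(16, 5, 3.5) = 16
Sorted ascending: Tauri, Cygnus, Sigma, Hydra, … — the third-nearest is Sigma.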